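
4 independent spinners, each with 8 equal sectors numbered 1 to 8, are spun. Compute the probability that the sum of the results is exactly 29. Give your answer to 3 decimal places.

There are 8^4 = 4096 equally likely outcomes.
The number of ordered 4-tuples from {1,…,8} summing to 29 is 20.
P(sum = 29) = 20/4096 = 5/1024 ≈ 0.005.

0.005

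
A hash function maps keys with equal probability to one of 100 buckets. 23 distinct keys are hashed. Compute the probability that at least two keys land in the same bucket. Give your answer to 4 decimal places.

It's easier to compute the probability that all 23 are distinct.
P(all distinct) = 100/100 · 99/100 · ··· · 78/100 ≈ 0.0643.
So the probability of at least one match is 1 − 0.0643 = 0.9357.

0.9357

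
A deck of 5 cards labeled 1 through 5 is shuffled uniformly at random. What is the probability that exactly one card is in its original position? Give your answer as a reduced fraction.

Choose which one is fixed: C(5,1) = 5 ways.
The remaining 4 must have no fixed point: D(4) = 9.
P = 5·9/120 = 3/8.

3/8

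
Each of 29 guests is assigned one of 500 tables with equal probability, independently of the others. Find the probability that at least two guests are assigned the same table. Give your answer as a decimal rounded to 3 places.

It's easier to compute the probability that all 29 are distinct.
P(all distinct) = 500/500 · 499/500 · ··· · 472/500 ≈ 0.437.
So the probability of at least one match is 1 − 0.437 = 0.563.

0.563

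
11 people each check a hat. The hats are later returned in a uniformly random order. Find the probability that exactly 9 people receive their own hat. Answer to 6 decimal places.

Choose which 9 of the 11 are fixed: C(11,9) = 55 ways.
The remaining 2 must have no fixed point: D(2) = 1.
P = 55·1/39916800 = 1/725760 ≈ 0.000001.

0.000001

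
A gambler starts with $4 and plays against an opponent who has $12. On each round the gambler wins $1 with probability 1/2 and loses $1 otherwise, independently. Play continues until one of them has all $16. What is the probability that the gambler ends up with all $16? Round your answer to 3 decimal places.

With a fair step, P(i) = ½P(i−1) + ½P(i+1) with P(0)=0, P(16)=1 has the linear solution P(i) = i/16.
P(4) = 4/16 = 1/4 ≈ 0.250.

0.250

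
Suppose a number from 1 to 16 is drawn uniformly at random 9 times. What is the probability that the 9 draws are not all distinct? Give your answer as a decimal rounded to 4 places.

0.9396

P(all 9 different) = 16/16 · 15/16 · ··· · 8/16 ≈ 0.0604.
P(at least two equal) = 1 − 0.0604 = 0.9396.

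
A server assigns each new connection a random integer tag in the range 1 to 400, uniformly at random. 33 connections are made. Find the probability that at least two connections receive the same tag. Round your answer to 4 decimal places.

It's easier to compute the probability that all 33 are distinct.
P(all distinct) = 400/400 · 399/400 · ··· · 368/400 ≈ 0.2574.
So the probability of at least one match is 1 − 0.2574 = 0.7426.

0.7426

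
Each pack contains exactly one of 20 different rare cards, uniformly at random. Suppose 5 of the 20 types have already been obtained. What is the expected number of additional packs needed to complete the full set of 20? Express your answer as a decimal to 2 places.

66.36

Starting from 5 distinct types, each trial gives a new one with probability (20−i)/20 when i types are held, so the wait for the next new type is 20/(20−i).
E = 20/15 + 20/14 + 20/13 + 20/12 + 20/11 + 20/10 + 20/9 + 20/8 + 20/7 + 20/6 + 20/5 + 20/4 + 20/3 + 20/2 + 20/1 = 1195757/18018 ≈ 66.36.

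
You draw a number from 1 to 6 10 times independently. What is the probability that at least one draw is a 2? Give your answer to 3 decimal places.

0.838

P(no draw is a 2) = (5/6)^10 ≈ 0.162.
P(at least one) = 1 − 0.162 = 0.838.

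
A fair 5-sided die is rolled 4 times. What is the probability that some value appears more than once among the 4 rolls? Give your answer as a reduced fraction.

101/125

P(all 4 different) = 5/5 · 4/5 · ··· · 2/5 = 24/125.
P(at least two equal) = 1 − 24/125 = 101/125.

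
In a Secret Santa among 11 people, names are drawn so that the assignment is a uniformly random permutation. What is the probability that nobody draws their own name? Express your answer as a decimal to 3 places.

This is the derangement probability: permutations of 11 with no fixed point.
D(11) = 11! · (1 − 1/1! + 1/2! − ··· + (−1)^11/11!) = 14684570.
P = 14684570/39916800 = 1468457/3991680 ≈ 0.368.

0.368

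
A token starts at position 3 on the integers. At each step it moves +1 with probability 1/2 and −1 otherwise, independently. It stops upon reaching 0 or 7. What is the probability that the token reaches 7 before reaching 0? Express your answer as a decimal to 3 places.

0.429

With a fair step, P(i) = ½P(i−1) + ½P(i+1) with P(0)=0, P(7)=1 has the linear solution P(i) = i/7.
P(3) = 3/7 ≈ 0.429.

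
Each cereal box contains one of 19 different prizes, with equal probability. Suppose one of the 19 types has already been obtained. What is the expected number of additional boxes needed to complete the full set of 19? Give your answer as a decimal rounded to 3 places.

66.407

Starting from 1 distinct type, each trial gives a new one with probability (19−i)/19 when i types are held, so the wait for the next new type is 19/(19−i).
E = 19/18 + 19/17 + 19/16 + 19/15 + 19/14 + 19/13 + 19/12 + 19/11 + 19/10 + 19/9 + 19/8 + 19/7 + 19/6 + 19/5 + 19/4 + 19/3 + 19/2 + 19/1 = 271211719/4084080 ≈ 66.407.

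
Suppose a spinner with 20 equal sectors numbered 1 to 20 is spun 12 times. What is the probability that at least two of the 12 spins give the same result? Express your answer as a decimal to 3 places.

P(all 12 different) = 20/20 · 19/20 · ··· · 9/20 ≈ 0.015.
P(at least two equal) = 1 − 0.015 = 0.985.

0.985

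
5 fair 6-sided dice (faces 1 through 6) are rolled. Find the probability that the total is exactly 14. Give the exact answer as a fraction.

There are 6^5 = 7776 equally likely outcomes.
The number of ordered 5-tuples from {1,…,6} summing to 14 is 540.
P(sum = 14) = 540/7776 = 5/72.

5/72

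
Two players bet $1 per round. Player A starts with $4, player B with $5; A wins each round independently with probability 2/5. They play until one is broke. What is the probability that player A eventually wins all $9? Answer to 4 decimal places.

0.1085

Let r = q/p = (3/5)/(2/5) = 3/2. The recurrence P(i) = p·P(i+1) + q·P(i−1) with P(0)=0, P(9)=1 gives P(i) = (1 − r^i)/(1 − r^9).
P(4) = (1 − (3/2)^4) / (1 − (3/2)^9) = 2080/19171 ≈ 0.1085.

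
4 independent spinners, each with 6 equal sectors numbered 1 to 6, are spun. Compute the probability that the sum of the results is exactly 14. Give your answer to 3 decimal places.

There are 6^4 = 1296 equally likely outcomes.
The number of ordered 4-tuples from {1,…,6} summing to 14 is 146.
P(sum = 14) = 146/1296 = 73/648 ≈ 0.113.

0.113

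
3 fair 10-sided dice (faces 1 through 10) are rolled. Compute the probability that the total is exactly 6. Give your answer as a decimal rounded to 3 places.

There are 10^3 = 1000 equally likely outcomes.
The number of ordered 3-tuples from {1,…,10} summing to 6 is 10.
P(sum = 6) = 10/1000 = 1/100 ≈ 0.010.

0.010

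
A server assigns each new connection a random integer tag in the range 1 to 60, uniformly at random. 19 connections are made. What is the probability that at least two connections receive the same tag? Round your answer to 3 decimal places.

It's easier to compute the probability that all 19 are distinct.
P(all distinct) = 60/60 · 59/60 · ··· · 42/60 ≈ 0.041.
So the probability of at least one match is 1 − 0.041 = 0.959.

0.959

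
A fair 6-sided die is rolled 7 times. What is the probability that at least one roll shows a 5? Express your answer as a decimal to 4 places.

P(no roll shows a 5) = (5/6)^7 ≈ 0.2791.
P(at least one) = 1 − 0.2791 = 0.7209.

0.7209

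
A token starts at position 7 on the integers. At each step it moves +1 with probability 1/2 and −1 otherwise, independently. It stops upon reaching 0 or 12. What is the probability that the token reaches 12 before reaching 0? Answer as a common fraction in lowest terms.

7/12

With a fair step, P(i) = ½P(i−1) + ½P(i+1) with P(0)=0, P(12)=1 has the linear solution P(i) = i/12.
P(7) = 7/12.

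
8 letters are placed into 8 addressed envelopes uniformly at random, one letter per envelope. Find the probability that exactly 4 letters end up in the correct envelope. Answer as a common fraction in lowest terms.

1/64

Choose which 4 of the 8 are fixed: C(8,4) = 70 ways.
The remaining 4 must have no fixed point: D(4) = 9.
P = 70·9/40320 = 1/64.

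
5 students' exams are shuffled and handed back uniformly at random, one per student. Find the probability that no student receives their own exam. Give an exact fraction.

This is the derangement probability: permutations of 5 with no fixed point.
D(5) = 5! · (1 − 1/1! + 1/2! − ··· + (−1)^5/5!) = 44.
P = 44/120 = 11/30.

11/30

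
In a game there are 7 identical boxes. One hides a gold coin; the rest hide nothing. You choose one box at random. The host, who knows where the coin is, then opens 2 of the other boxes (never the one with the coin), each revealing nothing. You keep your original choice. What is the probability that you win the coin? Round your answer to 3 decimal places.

0.143

The host can always open 2 empty boxes regardless of your choice, so the reveals give no information about your original box.
P(win by staying) = 1/7 ≈ 0.143.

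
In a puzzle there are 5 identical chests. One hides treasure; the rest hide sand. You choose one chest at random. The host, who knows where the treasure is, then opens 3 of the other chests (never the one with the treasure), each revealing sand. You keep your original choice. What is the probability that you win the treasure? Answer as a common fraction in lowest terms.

The host can always open 3 empty chests regardless of your choice, so the reveals give no information about your original chest.
P(win by staying) = 1/5.

1/5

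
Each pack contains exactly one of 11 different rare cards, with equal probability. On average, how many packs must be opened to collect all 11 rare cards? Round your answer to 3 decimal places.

After i distinct types are collected, each trial gives a new one with probability (11−i)/11, so the expected wait for the next new type is 11/(11−i).
E = 11/11 + 11/10 + 11/9 + 11/8 + 11/7 + 11/6 + 11/5 + 11/4 + 11/3 + 11/2 + 11/1 = 83711/2520 ≈ 33.219.

33.219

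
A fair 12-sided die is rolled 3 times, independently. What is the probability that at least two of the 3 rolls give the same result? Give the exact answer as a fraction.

P(all 3 different) = 12/12 · 11/12 · ··· · 10/12 = 55/72.
P(at least two equal) = 1 − 55/72 = 17/72.

17/72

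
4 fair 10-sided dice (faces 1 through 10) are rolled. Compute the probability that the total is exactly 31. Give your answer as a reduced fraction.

There are 10^4 = 10000 equally likely outcomes.
The number of ordered 4-tuples from {1,…,10} summing to 31 is 220.
P(sum = 31) = 220/10000 = 11/500.

11/500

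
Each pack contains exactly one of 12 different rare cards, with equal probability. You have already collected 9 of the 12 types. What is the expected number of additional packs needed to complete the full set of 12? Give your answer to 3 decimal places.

Starting from 9 distinct types, each trial gives a new one with probability (12−i)/12 when i types are held, so the wait for the next new type is 12/(12−i).
E = 12/3 + 12/2 + 12/1 = 22 ≈ 22.000.

22.000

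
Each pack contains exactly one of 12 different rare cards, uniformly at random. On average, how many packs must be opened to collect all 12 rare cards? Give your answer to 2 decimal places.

37.24

After i distinct types are collected, each trial gives a new one with probability (12−i)/12, so the expected wait for the next new type is 12/(12−i).
E = 12/12 + 12/11 + 12/10 + 12/9 + 12/8 + 12/7 + 12/6 + 12/5 + 12/4 + 12/3 + 12/2 + 12/1 = 86021/2310 ≈ 37.24.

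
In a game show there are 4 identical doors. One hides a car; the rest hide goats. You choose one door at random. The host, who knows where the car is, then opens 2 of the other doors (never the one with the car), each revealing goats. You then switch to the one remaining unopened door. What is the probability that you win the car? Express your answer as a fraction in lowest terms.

Your original door holds the car with probability 1/4, so the other 3 collectively hold it with probability 3/4.
The host can always find 2 empty doors to open, so the reveals don't change that 3/4; it is now spread over the 1 remaining unopened door.
P(win by switching) = (3/4) · (1/1) = 3/4.

3/4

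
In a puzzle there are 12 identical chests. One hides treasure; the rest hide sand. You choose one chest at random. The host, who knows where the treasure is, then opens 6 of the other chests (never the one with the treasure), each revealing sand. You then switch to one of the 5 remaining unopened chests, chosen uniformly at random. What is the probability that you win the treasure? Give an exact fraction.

11/60

Your original chest holds the treasure with probability 1/12, so the other 11 collectively hold it with probability 11/12.
The host can always find 6 empty chests to open, so the reveals don't change that 11/12; it is now spread over the 5 remaining unopened chests.
P(win by switching) = (11/12) · (1/5) = 11/60.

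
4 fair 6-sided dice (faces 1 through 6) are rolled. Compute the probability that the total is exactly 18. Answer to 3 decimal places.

0.062

There are 6^4 = 1296 equally likely outcomes.
The number of ordered 4-tuples from {1,…,6} summing to 18 is 80.
P(sum = 18) = 80/1296 = 5/81 ≈ 0.062.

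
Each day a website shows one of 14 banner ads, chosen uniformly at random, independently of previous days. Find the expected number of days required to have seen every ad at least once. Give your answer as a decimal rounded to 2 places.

After i distinct types are collected, each trial gives a new one with probability (14−i)/14, so the expected wait for the next new type is 14/(14−i).
E = 14/14 + 14/13 + 14/12 + 14/11 + 14/10 + 14/9 + 14/8 + 14/7 + 14/6 + 14/5 + 14/4 + 14/3 + 14/2 + 14/1 = 1171733/25740 ≈ 45.52.

45.52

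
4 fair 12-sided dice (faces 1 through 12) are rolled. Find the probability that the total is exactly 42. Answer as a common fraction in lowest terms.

7/1728

There are 12^4 = 20736 equally likely outcomes.
The number of ordered 4-tuples from {1,…,12} summing to 42 is 84.
P(sum = 42) = 84/20736 = 7/1728.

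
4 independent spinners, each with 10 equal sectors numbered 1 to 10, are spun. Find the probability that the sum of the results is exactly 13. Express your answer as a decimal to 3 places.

There are 10^4 = 10000 equally likely outcomes.
The number of ordered 4-tuples from {1,…,10} summing to 13 is 220.
P(sum = 13) = 220/10000 = 11/500 ≈ 0.022.

0.022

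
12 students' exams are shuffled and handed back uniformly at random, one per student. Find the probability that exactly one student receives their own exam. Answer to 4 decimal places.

0.3679

Choose which one is fixed: C(12,1) = 12 ways.
The remaining 11 must have no fixed point: D(11) = 14684570.
P = 12·14684570/479001600 = 1468457/3991680 ≈ 0.3679.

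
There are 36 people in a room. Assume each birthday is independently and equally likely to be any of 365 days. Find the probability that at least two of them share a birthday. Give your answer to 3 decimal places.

0.832

It's easier to compute the probability that all 36 are distinct.
P(all distinct) = 365/365 · 364/365 · ··· · 330/365 ≈ 0.168.
So the probability of at least one match is 1 − 0.168 = 0.832.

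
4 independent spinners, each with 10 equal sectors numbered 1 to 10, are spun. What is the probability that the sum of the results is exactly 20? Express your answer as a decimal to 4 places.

0.0633

There are 10^4 = 10000 equally likely outcomes.
The number of ordered 4-tuples from {1,…,10} summing to 20 is 633.
P(sum = 20) = 633/10000 ≈ 0.0633.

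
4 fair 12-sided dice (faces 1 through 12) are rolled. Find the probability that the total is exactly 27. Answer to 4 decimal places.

0.0552

There are 12^4 = 20736 equally likely outcomes.
The number of ordered 4-tuples from {1,…,12} summing to 27 is 1144.
P(sum = 27) = 1144/20736 = 143/2592 ≈ 0.0552.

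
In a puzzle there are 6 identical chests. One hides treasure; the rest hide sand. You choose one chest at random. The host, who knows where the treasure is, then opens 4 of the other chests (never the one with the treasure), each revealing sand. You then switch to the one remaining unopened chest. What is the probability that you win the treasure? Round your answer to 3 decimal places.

Your original chest holds the treasure with probability 1/6, so the other 5 collectively hold it with probability 5/6.
The host can always find 4 empty chests to open, so the reveals don't change that 5/6; it is now spread over the 1 remaining unopened chest.
P(win by switching) = (5/6) · (1/1) = 5/6 ≈ 0.833.

0.833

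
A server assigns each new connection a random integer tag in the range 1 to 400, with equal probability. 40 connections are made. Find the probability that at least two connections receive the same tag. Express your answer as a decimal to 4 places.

It's easier to compute the probability that all 40 are distinct.
P(all distinct) = 400/400 · 399/400 · ··· · 361/400 ≈ 0.1330.
So the probability of at least one match is 1 − 0.1330 = 0.8670.

0.8670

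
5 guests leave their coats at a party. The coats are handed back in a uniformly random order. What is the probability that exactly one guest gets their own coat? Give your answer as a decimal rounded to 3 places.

0.375

Choose which one is fixed: C(5,1) = 5 ways.
The remaining 4 must have no fixed point: D(4) = 9.
P = 5·9/120 = 3/8 ≈ 0.375.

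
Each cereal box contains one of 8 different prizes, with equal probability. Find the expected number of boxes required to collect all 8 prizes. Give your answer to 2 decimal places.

21.74

After i distinct types are collected, each trial gives a new one with probability (8−i)/8, so the expected wait for the next new type is 8/(8−i).
E = 8/8 + 8/7 + 8/6 + 8/5 + 8/4 + 8/3 + 8/2 + 8/1 = 761/35 ≈ 21.74.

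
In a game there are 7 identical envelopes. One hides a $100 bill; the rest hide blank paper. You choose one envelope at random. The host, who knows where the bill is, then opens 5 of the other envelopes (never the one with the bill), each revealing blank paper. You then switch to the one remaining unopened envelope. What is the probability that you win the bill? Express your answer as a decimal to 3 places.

Your original envelope holds the bill with probability 1/7, so the other 6 collectively hold it with probability 6/7.
The host can always find 5 empty envelopes to open, so the reveals don't change that 6/7; it is now spread over the 1 remaining unopened envelope.
P(win by switching) = (6/7) · (1/1) = 6/7 ≈ 0.857.

0.857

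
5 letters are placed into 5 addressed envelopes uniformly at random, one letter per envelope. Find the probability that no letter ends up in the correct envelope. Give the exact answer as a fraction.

This is the derangement probability: permutations of 5 with no fixed point.
D(5) = 5! · (1 − 1/1! + 1/2! − ··· + (−1)^5/5!) = 44.
P = 44/120 = 11/30.

11/30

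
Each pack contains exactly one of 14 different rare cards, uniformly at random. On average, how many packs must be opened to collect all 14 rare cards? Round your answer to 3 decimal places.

After i distinct types are collected, each trial gives a new one with probability (14−i)/14, so the expected wait for the next new type is 14/(14−i).
E = 14/14 + 14/13 + 14/12 + 14/11 + 14/10 + 14/9 + 14/8 + 14/7 + 14/6 + 14/5 + 14/4 + 14/3 + 14/2 + 14/1 = 1171733/25740 ≈ 45.522.

45.522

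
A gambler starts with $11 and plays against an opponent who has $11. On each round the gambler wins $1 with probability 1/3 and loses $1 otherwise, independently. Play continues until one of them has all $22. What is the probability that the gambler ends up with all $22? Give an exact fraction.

1/2049

Let r = q/p = (2/3)/(1/3) = 2. The recurrence P(i) = p·P(i+1) + q·P(i−1) with P(0)=0, P(22)=1 gives P(i) = (1 − r^i)/(1 − r^22).
P(11) = (1 − (2)^11) / (1 − (2)^22) = 1/2049.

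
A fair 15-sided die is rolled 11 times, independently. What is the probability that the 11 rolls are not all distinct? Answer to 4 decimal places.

0.9937

P(all 11 different) = 15/15 · 14/15 · ··· · 5/15 ≈ 0.0063.
P(at least two equal) = 1 − 0.0063 = 0.9937.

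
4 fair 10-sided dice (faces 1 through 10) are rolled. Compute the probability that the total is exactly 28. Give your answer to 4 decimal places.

There are 10^4 = 10000 equally likely outcomes.
The number of ordered 4-tuples from {1,…,10} summing to 28 is 415.
P(sum = 28) = 415/10000 = 83/2000 ≈ 0.0415.

0.0415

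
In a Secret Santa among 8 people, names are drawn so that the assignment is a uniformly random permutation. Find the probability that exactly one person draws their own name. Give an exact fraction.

103/280

Choose which one is fixed: C(8,1) = 8 ways.
The remaining 7 must have no fixed point: D(7) = 1854.
P = 8·1854/40320 = 103/280.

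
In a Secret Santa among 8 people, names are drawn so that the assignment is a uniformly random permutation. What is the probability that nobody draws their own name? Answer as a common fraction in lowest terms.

2119/5760

This is the derangement probability: permutations of 8 with no fixed point.
D(8) = 8! · (1 − 1/1! + 1/2! − ··· + (−1)^8/8!) = 14833.
P = 14833/40320 = 2119/5760.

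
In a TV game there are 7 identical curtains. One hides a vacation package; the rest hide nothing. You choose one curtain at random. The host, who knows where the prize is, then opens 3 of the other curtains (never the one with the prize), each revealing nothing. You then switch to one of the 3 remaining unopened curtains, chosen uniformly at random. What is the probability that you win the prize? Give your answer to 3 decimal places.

Your original curtain holds the prize with probability 1/7, so the other 6 collectively hold it with probability 6/7.
The host can always find 3 empty curtains to open, so the reveals don't change that 6/7; it is now spread over the 3 remaining unopened curtains.
P(win by switching) = (6/7) · (1/3) = 2/7 ≈ 0.286.

0.286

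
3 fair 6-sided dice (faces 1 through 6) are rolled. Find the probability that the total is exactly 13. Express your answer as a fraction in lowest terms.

There are 6^3 = 216 equally likely outcomes.
The number of ordered 3-tuples from {1,…,6} summing to 13 is 21.
P(sum = 13) = 21/216 = 7/72.

7/72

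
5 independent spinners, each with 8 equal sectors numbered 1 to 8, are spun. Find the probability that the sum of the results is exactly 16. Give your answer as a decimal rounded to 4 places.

There are 8^5 = 32768 equally likely outcomes.
The number of ordered 5-tuples from {1,…,8} summing to 16 is 1190.
P(sum = 16) = 1190/32768 = 595/16384 ≈ 0.0363.

0.0363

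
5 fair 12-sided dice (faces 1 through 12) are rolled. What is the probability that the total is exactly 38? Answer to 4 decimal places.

There are 12^5 = 248832 equally likely outcomes.
The number of ordered 5-tuples from {1,…,12} summing to 38 is 9945.
P(sum = 38) = 9945/248832 = 1105/27648 ≈ 0.0400.

0.0400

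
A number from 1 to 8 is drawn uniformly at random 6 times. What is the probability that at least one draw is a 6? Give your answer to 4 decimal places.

0.5512

P(no draw is a 6) = (7/8)^6 ≈ 0.4488.
P(at least one) = 1 − 0.4488 = 0.5512.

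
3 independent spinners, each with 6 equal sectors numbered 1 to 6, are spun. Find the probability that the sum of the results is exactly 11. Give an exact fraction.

1/8

There are 6^3 = 216 equally likely outcomes.
The number of ordered 3-tuples from {1,…,6} summing to 11 is 27.
P(sum = 11) = 27/216 = 1/8.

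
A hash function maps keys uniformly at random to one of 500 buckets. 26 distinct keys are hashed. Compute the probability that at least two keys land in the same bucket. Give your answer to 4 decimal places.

It's easier to compute the probability that all 26 are distinct.
P(all distinct) = 500/500 · 499/500 · ··· · 475/500 ≈ 0.5162.
So the probability of at least one match is 1 − 0.5162 = 0.4838.

0.4838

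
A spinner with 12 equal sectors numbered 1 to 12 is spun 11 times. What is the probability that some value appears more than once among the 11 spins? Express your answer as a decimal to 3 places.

0.999

P(all 11 different) = 12/12 · 11/12 · ··· · 2/12 ≈ 0.001.
P(at least two equal) = 1 − 0.001 = 0.999.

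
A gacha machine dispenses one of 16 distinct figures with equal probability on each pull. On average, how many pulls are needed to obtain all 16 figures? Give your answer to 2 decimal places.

54.09

After i distinct types are collected, each trial gives a new one with probability (16−i)/16, so the expected wait for the next new type is 16/(16−i).
E = 16/16 + 16/15 + 16/14 + 16/13 + 16/12 + 16/11 + 16/10 + 16/9 + 16/8 + 16/7 + 16/6 + 16/5 + 16/4 + 16/3 + 16/2 + 16/1 = 2436559/45045 ≈ 54.09.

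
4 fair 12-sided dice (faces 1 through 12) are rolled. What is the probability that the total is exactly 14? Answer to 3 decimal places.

There are 12^4 = 20736 equally likely outcomes.
The number of ordered 4-tuples from {1,…,12} summing to 14 is 286.
P(sum = 14) = 286/20736 = 143/10368 ≈ 0.014.

0.014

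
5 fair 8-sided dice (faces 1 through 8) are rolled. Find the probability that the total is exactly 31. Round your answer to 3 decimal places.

There are 8^5 = 32768 equally likely outcomes.
The number of ordered 5-tuples from {1,…,8} summing to 31 is 690.
P(sum = 31) = 690/32768 = 345/16384 ≈ 0.021.

0.021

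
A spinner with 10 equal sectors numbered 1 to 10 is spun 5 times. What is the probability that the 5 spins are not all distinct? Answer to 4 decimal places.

P(all 5 different) = 10/10 · 9/10 · ··· · 6/10 ≈ 0.3024.
P(at least two equal) = 1 − 0.3024 = 0.6976.

0.6976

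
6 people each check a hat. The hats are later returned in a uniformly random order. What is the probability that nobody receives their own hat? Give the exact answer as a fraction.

This is the derangement probability: permutations of 6 with no fixed point.
D(6) = 6! · (1 − 1/1! + 1/2! − ··· + (−1)^6/6!) = 265.
P = 265/720 = 53/144.

53/144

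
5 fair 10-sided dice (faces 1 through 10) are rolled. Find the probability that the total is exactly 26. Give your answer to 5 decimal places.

0.05875

There are 10^5 = 100000 equally likely outcomes.
The number of ordered 5-tuples from {1,…,10} summing to 26 is 5875.
P(sum = 26) = 5875/100000 = 47/800 ≈ 0.05875.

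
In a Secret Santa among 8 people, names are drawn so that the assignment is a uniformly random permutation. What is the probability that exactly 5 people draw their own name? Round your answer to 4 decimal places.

0.0028

Choose which 5 of the 8 are fixed: C(8,5) = 56 ways.
The remaining 3 must have no fixed point: D(3) = 2.
P = 56·2/40320 = 1/360 ≈ 0.0028.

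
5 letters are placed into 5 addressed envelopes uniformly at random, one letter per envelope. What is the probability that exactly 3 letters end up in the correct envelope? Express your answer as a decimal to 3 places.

Choose which 3 of the 5 are fixed: C(5,3) = 10 ways.
The remaining 2 must have no fixed point: D(2) = 1.
P = 10·1/120 = 1/12 ≈ 0.083.

0.083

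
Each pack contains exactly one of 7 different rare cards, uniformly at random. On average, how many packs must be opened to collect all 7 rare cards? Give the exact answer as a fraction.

363/20

After i distinct types are collected, each trial gives a new one with probability (7−i)/7, so the expected wait for the next new type is 7/(7−i).
E = 7/7 + 7/6 + 7/5 + 7/4 + 7/3 + 7/2 + 7/1 = 363/20.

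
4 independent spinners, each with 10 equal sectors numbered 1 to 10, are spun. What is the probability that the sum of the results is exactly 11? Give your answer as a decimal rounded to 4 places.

There are 10^4 = 10000 equally likely outcomes.
The number of ordered 4-tuples from {1,…,10} summing to 11 is 120.
P(sum = 11) = 120/10000 = 3/250 ≈ 0.0120.

0.0120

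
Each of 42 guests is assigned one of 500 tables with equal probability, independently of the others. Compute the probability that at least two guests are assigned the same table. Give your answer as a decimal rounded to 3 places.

0.830

It's easier to compute the probability that all 42 are distinct.
P(all distinct) = 500/500 · 499/500 · ··· · 459/500 ≈ 0.170.
So the probability of at least one match is 1 − 0.170 = 0.830.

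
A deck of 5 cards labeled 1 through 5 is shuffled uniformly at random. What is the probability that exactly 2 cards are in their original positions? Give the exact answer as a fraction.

1/6

Choose which 2 of the 5 are fixed: C(5,2) = 10 ways.
The remaining 3 must have no fixed point: D(3) = 2.
P = 10·2/120 = 1/6.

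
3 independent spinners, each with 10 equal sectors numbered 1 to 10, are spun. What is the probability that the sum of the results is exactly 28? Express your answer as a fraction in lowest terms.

3/500

There are 10^3 = 1000 equally likely outcomes.
The number of ordered 3-tuples from {1,…,10} summing to 28 is 6.
P(sum = 28) = 6/1000 = 3/500.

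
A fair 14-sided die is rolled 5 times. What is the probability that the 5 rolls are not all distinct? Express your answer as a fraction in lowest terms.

2657/4802

P(all 5 different) = 14/14 · 13/14 · ··· · 10/14 = 2145/4802.
P(at least two equal) = 1 − 2145/4802 = 2657/4802.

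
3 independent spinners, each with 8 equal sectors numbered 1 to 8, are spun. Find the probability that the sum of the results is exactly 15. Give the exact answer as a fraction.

There are 8^3 = 512 equally likely outcomes.
The number of ordered 3-tuples from {1,…,8} summing to 15 is 46.
P(sum = 15) = 46/512 = 23/256.

23/256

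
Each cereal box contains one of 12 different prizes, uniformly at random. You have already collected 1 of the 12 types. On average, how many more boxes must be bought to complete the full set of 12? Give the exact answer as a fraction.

83711/2310

Starting from 1 distinct type, each trial gives a new one with probability (12−i)/12 when i types are held, so the wait for the next new type is 12/(12−i).
E = 12/11 + 12/10 + 12/9 + 12/8 + 12/7 + 12/6 + 12/5 + 12/4 + 12/3 + 12/2 + 12/1 = 83711/2310.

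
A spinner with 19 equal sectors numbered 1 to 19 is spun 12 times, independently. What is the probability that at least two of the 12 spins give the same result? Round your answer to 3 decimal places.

0.989

P(all 12 different) = 19/19 · 18/19 · ··· · 8/19 ≈ 0.011.
P(at least two equal) = 1 − 0.011 = 0.989.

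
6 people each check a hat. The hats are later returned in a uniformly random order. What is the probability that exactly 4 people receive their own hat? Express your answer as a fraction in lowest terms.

Choose which 4 of the 6 are fixed: C(6,4) = 15 ways.
The remaining 2 must have no fixed point: D(2) = 1.
P = 15·1/720 = 1/48.

1/48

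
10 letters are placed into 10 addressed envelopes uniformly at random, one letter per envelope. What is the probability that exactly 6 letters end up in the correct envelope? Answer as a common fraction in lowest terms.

Choose which 6 of the 10 are fixed: C(10,6) = 210 ways.
The remaining 4 must have no fixed point: D(4) = 9.
P = 210·9/3628800 = 1/1920.

1/1920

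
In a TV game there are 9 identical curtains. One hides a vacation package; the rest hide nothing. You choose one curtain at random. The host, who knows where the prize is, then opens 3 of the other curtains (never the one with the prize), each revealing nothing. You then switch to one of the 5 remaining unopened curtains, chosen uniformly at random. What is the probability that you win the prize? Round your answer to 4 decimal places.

0.1778

Your original curtain holds the prize with probability 1/9, so the other 8 collectively hold it with probability 8/9.
The host can always find 3 empty curtains to open, so the reveals don't change that 8/9; it is now spread over the 5 remaining unopened curtains.
P(win by switching) = (8/9) · (1/5) = 8/45 ≈ 0.1778.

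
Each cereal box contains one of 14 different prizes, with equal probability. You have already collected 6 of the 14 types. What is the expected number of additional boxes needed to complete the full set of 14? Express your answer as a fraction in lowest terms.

Starting from 6 distinct types, each trial gives a new one with probability (14−i)/14 when i types are held, so the wait for the next new type is 14/(14−i).
E = 14/8 + 14/7 + 14/6 + 14/5 + 14/4 + 14/3 + 14/2 + 14/1 = 761/20.

761/20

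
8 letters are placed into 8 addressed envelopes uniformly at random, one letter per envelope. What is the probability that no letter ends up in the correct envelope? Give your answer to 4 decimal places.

0.3679

This is the derangement probability: permutations of 8 with no fixed point.
D(8) = 8! · (1 − 1/1! + 1/2! − ··· + (−1)^8/8!) = 14833.
P = 14833/40320 = 2119/5760 ≈ 0.3679.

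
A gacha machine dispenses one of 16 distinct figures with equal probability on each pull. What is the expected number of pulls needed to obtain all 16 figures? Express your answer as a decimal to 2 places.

After i distinct types are collected, each trial gives a new one with probability (16−i)/16, so the expected wait for the next new type is 16/(16−i).
E = 16/16 + 16/15 + 16/14 + 16/13 + 16/12 + 16/11 + 16/10 + 16/9 + 16/8 + 16/7 + 16/6 + 16/5 + 16/4 + 16/3 + 16/2 + 16/1 = 2436559/45045 ≈ 54.09.

54.09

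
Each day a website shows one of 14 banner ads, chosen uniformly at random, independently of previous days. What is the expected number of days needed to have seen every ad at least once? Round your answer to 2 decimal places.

45.52

After i distinct types are collected, each trial gives a new one with probability (14−i)/14, so the expected wait for the next new type is 14/(14−i).
E = 14/14 + 14/13 + 14/12 + 14/11 + 14/10 + 14/9 + 14/8 + 14/7 + 14/6 + 14/5 + 14/4 + 14/3 + 14/2 + 14/1 = 1171733/25740 ≈ 45.52.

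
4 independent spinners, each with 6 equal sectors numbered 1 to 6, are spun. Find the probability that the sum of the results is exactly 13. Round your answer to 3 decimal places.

0.108

There are 6^4 = 1296 equally likely outcomes.
The number of ordered 4-tuples from {1,…,6} summing to 13 is 140.
P(sum = 13) = 140/1296 = 35/324 ≈ 0.108.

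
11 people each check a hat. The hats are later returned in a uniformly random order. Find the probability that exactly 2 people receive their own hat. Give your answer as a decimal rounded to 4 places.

Choose which 2 of the 11 are fixed: C(11,2) = 55 ways.
The remaining 9 must have no fixed point: D(9) = 133496.
P = 55·133496/39916800 = 16687/90720 ≈ 0.1839.

0.1839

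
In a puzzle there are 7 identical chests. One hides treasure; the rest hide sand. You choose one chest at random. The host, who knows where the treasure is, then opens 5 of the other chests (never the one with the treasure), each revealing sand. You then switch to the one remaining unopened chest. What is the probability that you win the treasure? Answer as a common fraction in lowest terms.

Your original chest holds the treasure with probability 1/7, so the other 6 collectively hold it with probability 6/7.
The host can always find 5 empty chests to open, so the reveals don't change that 6/7; it is now spread over the 1 remaining unopened chest.
P(win by switching) = (6/7) · (1/1) = 6/7.

6/7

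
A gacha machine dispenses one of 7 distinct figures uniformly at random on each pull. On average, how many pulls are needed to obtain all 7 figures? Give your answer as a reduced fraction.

After i distinct types are collected, each trial gives a new one with probability (7−i)/7, so the expected wait for the next new type is 7/(7−i).
E = 7/7 + 7/6 + 7/5 + 7/4 + 7/3 + 7/2 + 7/1 = 363/20.

363/20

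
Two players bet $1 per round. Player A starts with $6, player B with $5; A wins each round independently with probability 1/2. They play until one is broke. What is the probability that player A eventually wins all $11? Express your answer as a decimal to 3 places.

0.545

With a fair step, P(i) = ½P(i−1) + ½P(i+1) with P(0)=0, P(11)=1 has the linear solution P(i) = i/11.
P(6) = 6/11 ≈ 0.545.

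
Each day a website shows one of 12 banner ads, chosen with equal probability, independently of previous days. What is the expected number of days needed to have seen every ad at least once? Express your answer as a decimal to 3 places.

37.239

After i distinct types are collected, each trial gives a new one with probability (12−i)/12, so the expected wait for the next new type is 12/(12−i).
E = 12/12 + 12/11 + 12/10 + 12/9 + 12/8 + 12/7 + 12/6 + 12/5 + 12/4 + 12/3 + 12/2 + 12/1 = 86021/2310 ≈ 37.239.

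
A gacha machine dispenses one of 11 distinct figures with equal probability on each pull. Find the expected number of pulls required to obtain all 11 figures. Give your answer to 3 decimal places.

After i distinct types are collected, each trial gives a new one with probability (11−i)/11, so the expected wait for the next new type is 11/(11−i).
E = 11/11 + 11/10 + 11/9 + 11/8 + 11/7 + 11/6 + 11/5 + 11/4 + 11/3 + 11/2 + 11/1 = 83711/2520 ≈ 33.219.

33.219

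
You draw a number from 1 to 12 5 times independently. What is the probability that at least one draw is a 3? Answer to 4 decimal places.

P(no draw is a 3) = (11/12)^5 ≈ 0.6472.
P(at least one) = 1 − 0.6472 = 0.3528.

0.3528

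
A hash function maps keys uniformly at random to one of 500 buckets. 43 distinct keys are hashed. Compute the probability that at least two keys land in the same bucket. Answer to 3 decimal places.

0.844

It's easier to compute the probability that all 43 are distinct.
P(all distinct) = 500/500 · 499/500 · ··· · 458/500 ≈ 0.156.
So the probability of at least one match is 1 − 0.156 = 0.844.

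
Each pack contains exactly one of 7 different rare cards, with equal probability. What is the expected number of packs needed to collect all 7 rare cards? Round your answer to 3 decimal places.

After i distinct types are collected, each trial gives a new one with probability (7−i)/7, so the expected wait for the next new type is 7/(7−i).
E = 7/7 + 7/6 + 7/5 + 7/4 + 7/3 + 7/2 + 7/1 = 363/20 ≈ 18.150.

18.150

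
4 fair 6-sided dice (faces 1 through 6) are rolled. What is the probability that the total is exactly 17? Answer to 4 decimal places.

There are 6^4 = 1296 equally likely outcomes.
The number of ordered 4-tuples from {1,…,6} summing to 17 is 104.
P(sum = 17) = 104/1296 = 13/162 ≈ 0.0802.

0.0802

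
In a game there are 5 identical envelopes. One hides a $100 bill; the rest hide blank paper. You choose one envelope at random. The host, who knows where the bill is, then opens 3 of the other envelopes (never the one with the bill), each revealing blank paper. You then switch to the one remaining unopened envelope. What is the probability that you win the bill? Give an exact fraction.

Your original envelope holds the bill with probability 1/5, so the other 4 collectively hold it with probability 4/5.
The host can always find 3 empty envelopes to open, so the reveals don't change that 4/5; it is now spread over the 1 remaining unopened envelope.
P(win by switching) = (4/5) · (1/1) = 4/5.

4/5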